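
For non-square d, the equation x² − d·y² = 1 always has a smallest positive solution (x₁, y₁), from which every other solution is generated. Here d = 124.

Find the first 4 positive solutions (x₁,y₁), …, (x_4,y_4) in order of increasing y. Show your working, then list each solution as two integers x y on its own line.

[11; 7,2,1,1,1,…,2,7,22] for √124; ℓ=16 ⇒ convergent index 15
i=0: a=11 ⇒ p=11, q=1
i=1: a=7 ⇒ p=78, q=7
i=2: a=2 ⇒ p=167, q=15
…
i=4: a=1 ⇒ p=412, q=37
…
i=6: a=3 ⇒ p=2383, q=214
i=7: a=1 ⇒ p=3040, q=273
…
i=9: a=1 ⇒ p=17583, q=1579
i=10: a=3 ⇒ p=67292, q=6043
i=11: a=1 ⇒ p=84875, q=7622
i=12: a=1 ⇒ p=152167, q=13665
i=13: a=1 ⇒ p=237042, q=21287
i=14: a=2 ⇒ p=626251, q=56239
i=15: a=7 ⇒ p=4620799, q=414960
(x₁, y₁) = (4620799, 414960);  4620799² − 124·414960² = 1 ✓
n=2: (4620799,414960)∘(4620799,414960) = (4620799·4620799+124·414960·414960, 4620799·414960+414960·4620799) = (42703566796801,3834893506080)
n=3: (42703566796801,3834893506080)∘(4620799,414960) = (4620799·42703566796801+124·414960·3834893506080, 4620799·3834893506080+414960·42703566796801) = (394649197502177907199,35440544156001500880)
n=4: (394649197502177907199,35440544156001500880)∘(4620799,414960) = (4620799·394649197502177907199+124·414960·35440544156001500880, 4620799·35440544156001500880+414960·394649197502177907199) = (3647189234337689639247667201,327527261991011323636100160)

4620799 414960
42703566796801 3834893506080
394649197502177907199 35440544156001500880
3647189234337689639247667201 327527261991011323636100160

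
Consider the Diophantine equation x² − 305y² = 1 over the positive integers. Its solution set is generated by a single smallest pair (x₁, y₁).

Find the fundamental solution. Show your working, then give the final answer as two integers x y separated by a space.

489 28

√305 → a₀=17, period (2,6,2,34); ℓ=4 even so k=3
k=0  a_k=17  p_k/q_k = 17/1
k=1  a_k=2  p_k/q_k = 35/2
k=2  a_k=6  p_k/q_k = 227/13
k=3  a_k=2  p_k/q_k = 489/28
(x₁, y₁) = (489, 28);  489² − 305·28² = 1 ✓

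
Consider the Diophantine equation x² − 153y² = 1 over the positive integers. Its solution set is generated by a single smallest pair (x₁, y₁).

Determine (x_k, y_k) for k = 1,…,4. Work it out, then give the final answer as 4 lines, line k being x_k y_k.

2177 176
9478657 766304
41270070401 3336487440
179689877047297 14527065547456

√153 = [12; 2,1,2,2,2,1,2,24, …], period ℓ=8 (even) → k=7
step 0: (12, 1)  from 12·(1,0) + (0,1)
step 1: (25, 2)  from 2·(12,1) + (1,0)
…
step 6: (804, 65)  from 1·(569,46) + (235,19)
step 7: (2177, 176)  from 2·(804,65) + (569,46)
→ (2177, 176).  Check: 2177²=4739329, 153·176²=4739328, difference 1.
n=2: (2177,176)∘(2177,176) = (2177·2177+153·176·176, 2177·176+176·2177) = (9478657,766304)
n=3: (9478657,766304)∘(2177,176) = (2177·9478657+153·176·766304, 2177·766304+176·9478657) = (41270070401,3336487440)
n=4: (41270070401,3336487440)∘(2177,176) = (2177·41270070401+153·176·3336487440, 2177·3336487440+176·41270070401) = (179689877047297,14527065547456)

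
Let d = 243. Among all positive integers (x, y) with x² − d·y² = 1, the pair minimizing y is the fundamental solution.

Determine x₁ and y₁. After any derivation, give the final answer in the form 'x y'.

70226 4505

√243 → a₀=15, period (1,1,2,3,15,3,2,1,1,30); ℓ=10 even so k=9
a_0=15:  p_0=15·1+0=15,  q_0=15·0+1=1
…
a_8=1:  p_8=1·28901+12424=41325,  q_8=1·1854+797=2651
a_9=1:  p_9=1·41325+28901=70226,  q_9=1·2651+1854=4505
fundamental: x₁=70226, y₁=4505  (since 4931691076 − 243·20295025 = 1)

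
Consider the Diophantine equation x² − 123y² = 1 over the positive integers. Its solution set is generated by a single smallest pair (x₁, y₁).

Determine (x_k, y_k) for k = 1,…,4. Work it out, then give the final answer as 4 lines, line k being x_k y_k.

d=123: √d = [11; 11,22] (ℓ=2, even), read p_1/q_1
a_0=11:  p_0=11·1+0=11,  q_0=11·0+1=1
a_1=11:  p_1=11·11+1=122,  q_1=11·1+0=11
(x₁, y₁) = (122, 11);  122² − 123·11² = 1 ✓
n=2: (122,11)∘(122,11) = (122·122+123·11·11, 122·11+11·122) = (29767,2684)
n=3: (29767,2684)∘(122,11) = (122·29767+123·11·2684, 122·2684+11·29767) = (7263026,654885)
n=4: (7263026,654885)∘(122,11) = (122·7263026+123·11·654885, 122·654885+11·7263026) = (1772148577,159789256)

122 11
29767 2684
7263026 654885
1772148577 159789256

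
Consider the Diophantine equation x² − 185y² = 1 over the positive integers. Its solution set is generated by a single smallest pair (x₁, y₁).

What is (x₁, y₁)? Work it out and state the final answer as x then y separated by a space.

d=185: √d = [13; 1,1,1,1,26] (ℓ=5, odd), read p_9/q_9
step 0: (13, 1)  from 13·(1,0) + (0,1)
step 1: (14, 1)  from 1·(13,1) + (1,0)
step 2: (27, 2)  from 1·(14,1) + (13,1)
…
step 4: (68, 5)  from 1·(41,3) + (27,2)
step 5: (1809, 133)  from 26·(68,5) + (41,3)
step 6: (1877, 138)  from 1·(1809,133) + (68,5)
…
step 8: (5563, 409)  from 1·(3686,271) + (1877,138)
step 9: (9249, 680)  from 1·(5563,409) + (3686,271)
(x₁, y₁) = (9249, 680);  9249² − 185·680² = 1 ✓

9249 680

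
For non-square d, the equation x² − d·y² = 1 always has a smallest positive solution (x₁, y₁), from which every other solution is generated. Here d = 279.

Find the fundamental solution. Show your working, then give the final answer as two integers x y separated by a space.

1520 91

[16; 1,2,2,1,2,2,1,32] for √279; ℓ=8 ⇒ convergent index 7
step 0: (16, 1)  from 16·(1,0) + (0,1)
…
step 2: (50, 3)  from 2·(17,1) + (16,1)
step 3: (117, 7)  from 2·(50,3) + (17,1)
…
step 5: (451, 27)  from 2·(167,10) + (117,7)
step 6: (1069, 64)  from 2·(451,27) + (167,10)
step 7: (1520, 91)  from 1·(1069,64) + (451,27)
→ (1520, 91).  Check: 1520²=2310400, 279·91²=2310399, difference 1.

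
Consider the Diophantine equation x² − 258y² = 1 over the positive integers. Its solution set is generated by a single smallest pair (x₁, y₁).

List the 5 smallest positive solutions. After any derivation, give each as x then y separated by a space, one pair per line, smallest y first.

257 16
132097 8224
67897601 4227120
34899234817 2172731456
17938138798337 1116779741264

d=258: √d = [16; 16,32] (ℓ=2, even), read p_1/q_1
step 0: (16, 1)  from 16·(1,0) + (0,1)
step 1: (257, 16)  from 16·(16,1) + (1,0)
fundamental: x₁=257, y₁=16  (since 66049 − 258·256 = 1)
(x_2, y_2) = (257·257 + 258·16·16, 257·16 + 16·257) = (132097, 8224)
(x_3, y_3) = (257·132097 + 258·16·8224, 257·8224 + 16·132097) = (67897601, 4227120)
(x_4, y_4) = (257·67897601 + 258·16·4227120, 257·4227120 + 16·67897601) = (34899234817, 2172731456)
(x_5, y_5) = (257·34899234817 + 258·16·2172731456, 257·2172731456 + 16·34899234817) = (17938138798337, 1116779741264)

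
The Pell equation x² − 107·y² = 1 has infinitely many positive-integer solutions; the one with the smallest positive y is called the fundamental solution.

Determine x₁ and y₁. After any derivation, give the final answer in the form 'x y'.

d=107: √d = [10; 2,1,9,1,2,20] (ℓ=6, even), read p_5/q_5
step 0: (10, 1)  from 10·(1,0) + (0,1)
…
step 2: (31, 3)  from 1·(21,2) + (10,1)
step 3: (300, 29)  from 9·(31,3) + (21,2)
step 4: (331, 32)  from 1·(300,29) + (31,3)
step 5: (962, 93)  from 2·(331,32) + (300,29)
→ (962, 93).  Check: 962²=925444, 107·93²=925443, difference 1.

962 93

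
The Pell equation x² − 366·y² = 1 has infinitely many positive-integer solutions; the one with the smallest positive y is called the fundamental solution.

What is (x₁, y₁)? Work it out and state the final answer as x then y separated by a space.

d=366: √d = [19; 7,1,1,1,2,12,2,1,1,1,7,38] (ℓ=12, even), read p_11/q_11
a_0=19:  p_0=19·1+0=19,  q_0=19·0+1=1
a_1=7:  p_1=7·19+1=134,  q_1=7·1+0=7
a_2=1:  p_2=1·134+19=153,  q_2=1·7+1=8
…
a_4=1:  p_4=1·287+153=440,  q_4=1·15+8=23
a_5=2:  p_5=2·440+287=1167,  q_5=2·23+15=61
a_6=12:  p_6=12·1167+440=14444,  q_6=12·61+23=755
a_7=2:  p_7=2·14444+1167=30055,  q_7=2·755+61=1571
a_8=1:  p_8=1·30055+14444=44499,  q_8=1·1571+755=2326
a_9=1:  p_9=1·44499+30055=74554,  q_9=1·2326+1571=3897
a_10=1:  p_10=1·74554+44499=119053,  q_10=1·3897+2326=6223
a_11=7:  p_11=7·119053+74554=907925,  q_11=7·6223+3897=47458
fundamental: x₁=907925, y₁=47458  (since 824327805625 − 366·2252261764 = 1)

907925 47458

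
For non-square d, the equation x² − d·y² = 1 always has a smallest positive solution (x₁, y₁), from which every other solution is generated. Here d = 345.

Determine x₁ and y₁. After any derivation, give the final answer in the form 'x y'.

[18; 1,1,2,1,6,1,2,1,1,36] for √345; ℓ=10 ⇒ convergent index 9
step 0: (18, 1)  from 18·(1,0) + (0,1)
…
step 2: (37, 2)  from 1·(19,1) + (18,1)
step 3: (93, 5)  from 2·(37,2) + (19,1)
step 4: (130, 7)  from 1·(93,5) + (37,2)
step 5: (873, 47)  from 6·(130,7) + (93,5)
step 6: (1003, 54)  from 1·(873,47) + (130,7)
step 7: (2879, 155)  from 2·(1003,54) + (873,47)
step 8: (3882, 209)  from 1·(2879,155) + (1003,54)
step 9: (6761, 364)  from 1·(3882,209) + (2879,155)
fundamental: x₁=6761, y₁=364  (since 45711121 − 345·132496 = 1)

6761 364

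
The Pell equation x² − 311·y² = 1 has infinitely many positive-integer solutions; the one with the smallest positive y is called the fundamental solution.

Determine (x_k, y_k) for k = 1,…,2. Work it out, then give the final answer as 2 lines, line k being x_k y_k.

√311 = [17; 1,1,1,2,1,…,1,1,34, …], period ℓ=16 (even) → k=15
k=0  a_k=17  p_k/q_k = 17/1
…
k=4  a_k=2  p_k/q_k = 141/8
…
k=7  a_k=3  p_k/q_k = 4109/233
…
k=13  a_k=1  p_k/q_k = 6159373/349266
k=14  a_k=1  p_k/q_k = 10724507/608131
k=15  a_k=1  p_k/q_k = 16883880/957397
fundamental: x₁=16883880, y₁=957397  (since 285065403854400 − 311·916609015609 = 1)
(x_2, y_2) = (16883880·16883880 + 311·957397·957397, 16883880·957397 + 957397·16883880) = (570130807708799, 32329152120720)

16883880 957397
570130807708799 32329152120720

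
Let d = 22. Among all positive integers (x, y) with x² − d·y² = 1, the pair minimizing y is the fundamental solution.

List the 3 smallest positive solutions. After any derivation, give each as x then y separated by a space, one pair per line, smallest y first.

197 42
77617 16548
30580901 6519870

d=22: √d = [4; 1,2,4,2,1,8] (ℓ=6, even), read p_5/q_5
k=0  a_k=4  p_k/q_k = 4/1
…
k=4  a_k=2  p_k/q_k = 136/29
k=5  a_k=1  p_k/q_k = 197/42
→ (197, 42).  Check: 197²=38809, 22·42²=38808, difference 1.
n=2: (197,42)∘(197,42) = (197·197+22·42·42, 197·42+42·197) = (77617,16548)
n=3: (77617,16548)∘(197,42) = (197·77617+22·42·16548, 197·16548+42·77617) = (30580901,6519870)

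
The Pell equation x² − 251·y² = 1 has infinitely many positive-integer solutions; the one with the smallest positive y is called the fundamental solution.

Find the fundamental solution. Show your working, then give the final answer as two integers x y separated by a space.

[15; 1,5,2,1,2,…,5,1,30] for √251; ℓ=14 ⇒ convergent index 13
k=0  a_k=15  p_k/q_k = 15/1
k=1  a_k=1  p_k/q_k = 16/1
k=2  a_k=5  p_k/q_k = 95/6
k=3  a_k=2  p_k/q_k = 206/13
…
k=5  a_k=2  p_k/q_k = 808/51
k=6  a_k=2  p_k/q_k = 1917/121
k=7  a_k=15  p_k/q_k = 29563/1866
…
k=9  a_k=2  p_k/q_k = 151649/9572
k=10  a_k=1  p_k/q_k = 212692/13425
k=11  a_k=2  p_k/q_k = 577033/36422
k=12  a_k=5  p_k/q_k = 3097857/195535
k=13  a_k=1  p_k/q_k = 3674890/231957
→ (3674890, 231957).  Check: 3674890²=13504816512100, 251·231957²=13504816512099, difference 1.

3674890 231957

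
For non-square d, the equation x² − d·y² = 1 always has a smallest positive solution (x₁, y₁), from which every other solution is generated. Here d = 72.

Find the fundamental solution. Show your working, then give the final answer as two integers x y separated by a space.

17 2

[8; 2,16] for √72; ℓ=2 ⇒ convergent index 1
step 0: (8, 1)  from 8·(1,0) + (0,1)
step 1: (17, 2)  from 2·(8,1) + (1,0)
(x₁, y₁) = (17, 2);  17² − 72·2² = 1 ✓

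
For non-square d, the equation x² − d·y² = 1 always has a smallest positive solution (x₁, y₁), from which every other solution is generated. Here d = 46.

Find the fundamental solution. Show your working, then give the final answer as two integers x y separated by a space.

√46 → a₀=6, period (1,3,1,1,2,6,2,1,1,3,1,12); ℓ=12 even so k=11
step 0: (6, 1)  from 6·(1,0) + (0,1)
step 1: (7, 1)  from 1·(6,1) + (1,0)
step 2: (27, 4)  from 3·(7,1) + (6,1)
…
step 4: (61, 9)  from 1·(34,5) + (27,4)
step 5: (156, 23)  from 2·(61,9) + (34,5)
step 6: (997, 147)  from 6·(156,23) + (61,9)
…
step 8: (3147, 464)  from 1·(2150,317) + (997,147)
step 9: (5297, 781)  from 1·(3147,464) + (2150,317)
step 10: (19038, 2807)  from 3·(5297,781) + (3147,464)
step 11: (24335, 3588)  from 1·(19038,2807) + (5297,781)
fundamental: x₁=24335, y₁=3588  (since 592192225 − 46·12873744 = 1)

24335 3588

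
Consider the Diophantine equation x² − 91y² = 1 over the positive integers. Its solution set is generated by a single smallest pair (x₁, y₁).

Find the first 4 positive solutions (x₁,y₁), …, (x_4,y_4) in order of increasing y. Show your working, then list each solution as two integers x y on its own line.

1574 165
4954951 519420
15598184174 1635133995
49103078824801 5147401296840

[9; 1,1,5,1,5,1,1,18] for √91; ℓ=8 ⇒ convergent index 7
a_0=9:  p_0=9·1+0=9,  q_0=9·0+1=1
a_1=1:  p_1=1·9+1=10,  q_1=1·1+0=1
a_2=1:  p_2=1·10+9=19,  q_2=1·1+1=2
…
a_6=1:  p_6=1·725+124=849,  q_6=1·76+13=89
a_7=1:  p_7=1·849+725=1574,  q_7=1·89+76=165
→ (1574, 165).  Check: 1574²=2477476, 91·165²=2477475, difference 1.
(x_2, y_2) = (1574·1574 + 91·165·165, 1574·165 + 165·1574) = (4954951, 519420)
(x_3, y_3) = (1574·4954951 + 91·165·519420, 1574·519420 + 165·4954951) = (15598184174, 1635133995)
(x_4, y_4) = (1574·15598184174 + 91·165·1635133995, 1574·1635133995 + 165·15598184174) = (49103078824801, 5147401296840)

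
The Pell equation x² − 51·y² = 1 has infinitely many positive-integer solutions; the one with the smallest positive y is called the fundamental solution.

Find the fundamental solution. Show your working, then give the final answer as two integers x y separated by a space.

[7; 7,14] for √51; ℓ=2 ⇒ convergent index 1
i=0: a=7 ⇒ p=7, q=1
i=1: a=7 ⇒ p=50, q=7
→ (50, 7).  Check: 50²=2500, 51·7²=2499, difference 1.

50 7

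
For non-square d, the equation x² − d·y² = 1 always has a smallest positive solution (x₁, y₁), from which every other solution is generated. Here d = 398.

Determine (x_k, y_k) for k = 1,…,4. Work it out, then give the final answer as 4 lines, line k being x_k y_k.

399 20
318401 15960
254083599 12736060
202758393601 10163359920

√398 → a₀=19, period (1,18,1,38); ℓ=4 even so k=3
k=0  a_k=19  p_k/q_k = 19/1
k=1  a_k=1  p_k/q_k = 20/1
k=2  a_k=18  p_k/q_k = 379/19
k=3  a_k=1  p_k/q_k = 399/20
(x₁, y₁) = (399, 20);  399² − 398·20² = 1 ✓
(399+20√398)^2 = 318401 + 15960√398
(399+20√398)^3 = 254083599 + 12736060√398
(399+20√398)^4 = 202758393601 + 10163359920√398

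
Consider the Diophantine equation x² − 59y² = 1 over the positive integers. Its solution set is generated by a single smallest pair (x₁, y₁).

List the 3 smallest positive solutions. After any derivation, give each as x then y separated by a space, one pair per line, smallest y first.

530 69
561799 73140
595506410 77528331

[7; 1,2,7,2,1,14] for √59; ℓ=6 ⇒ convergent index 5
i=0: a=7 ⇒ p=7, q=1
i=1: a=1 ⇒ p=8, q=1
…
i=3: a=7 ⇒ p=169, q=22
i=4: a=2 ⇒ p=361, q=47
i=5: a=1 ⇒ p=530, q=69
fundamental: x₁=530, y₁=69  (since 280900 − 59·4761 = 1)
(x_2, y_2) = (530·530 + 59·69·69, 530·69 + 69·530) = (561799, 73140)
(x_3, y_3) = (530·561799 + 59·69·73140, 530·73140 + 69·561799) = (595506410, 77528331)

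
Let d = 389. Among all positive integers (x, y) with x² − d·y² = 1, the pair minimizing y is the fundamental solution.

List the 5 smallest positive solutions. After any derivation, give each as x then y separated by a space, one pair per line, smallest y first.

√389 = [19; 1,2,1,1,1,1,2,1,38, …], period ℓ=9 (odd) → k=17
k=0  a_k=19  p_k/q_k = 19/1
…
k=7  a_k=2  p_k/q_k = 927/47
…
k=9  a_k=38  p_k/q_k = 49643/2517
…
k=14  a_k=1  p_k/q_k = 556329/28207
…
k=16  a_k=2  p_k/q_k = 2376809/120509
k=17  a_k=1  p_k/q_k = 3287049/166660
fundamental: x₁=3287049, y₁=166660  (since 10804691128401 − 389·27775555600 = 1)
(3287049+166660√389)^2 = 21609382256801 + 1095639172680√389
(3287049+166660√389)^3 = 142062196675667653449 + 7202839293837075980√389
(3287049+166660√389)^4 = 933930803041091759821507201 + 47352171395934637886793360√389
(3287049+166660√389)^5 = 6139752624410693193862375179426249 + 311297815269663908222998617313300√389

3287049 166660
21609382256801 1095639172680
142062196675667653449 7202839293837075980
933930803041091759821507201 47352171395934637886793360
6139752624410693193862375179426249 311297815269663908222998617313300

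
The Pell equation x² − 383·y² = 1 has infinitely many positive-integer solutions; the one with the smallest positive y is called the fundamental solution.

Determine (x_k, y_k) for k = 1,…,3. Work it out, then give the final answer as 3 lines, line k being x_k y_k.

18768 959
704475647 35997024
26443197867024 1351184291905

[19; 1,1,3,19,3,1,1,38] for √383; ℓ=8 ⇒ convergent index 7
i=0: a=19 ⇒ p=19, q=1
…
i=3: a=3 ⇒ p=137, q=7
…
i=5: a=3 ⇒ p=8063, q=412
i=6: a=1 ⇒ p=10705, q=547
i=7: a=1 ⇒ p=18768, q=959
→ (18768, 959).  Check: 18768²=352237824, 383·959²=352237823, difference 1.
(x_2, y_2) = (18768·18768 + 383·959·959, 18768·959 + 959·18768) = (704475647, 35997024)
(x_3, y_3) = (18768·704475647 + 383·959·35997024, 18768·35997024 + 959·704475647) = (26443197867024, 1351184291905)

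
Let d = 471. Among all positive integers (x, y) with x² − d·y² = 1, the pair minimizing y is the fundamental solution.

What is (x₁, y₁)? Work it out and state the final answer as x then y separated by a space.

7838695 361188

[21; 1,2,2,1,3,…,2,1,42] for √471; ℓ=14 ⇒ convergent index 13
i=0: a=21 ⇒ p=21, q=1
…
i=9: a=3 ⇒ p=644804, q=29711
…
i=12: a=2 ⇒ p=5506953, q=253747
i=13: a=1 ⇒ p=7838695, q=361188
(x₁, y₁) = (7838695, 361188);  7838695² − 471·361188² = 1 ✓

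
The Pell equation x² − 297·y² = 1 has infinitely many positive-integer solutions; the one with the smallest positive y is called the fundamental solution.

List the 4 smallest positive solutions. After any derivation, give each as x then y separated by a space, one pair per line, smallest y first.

√297 → a₀=17, period (4,3,1,1,2,1,1,3,4,34); ℓ=10 even so k=9
step 0: (17, 1)  from 17·(1,0) + (0,1)
…
step 3: (293, 17)  from 1·(224,13) + (69,4)
step 4: (517, 30)  from 1·(293,17) + (224,13)
step 5: (1327, 77)  from 2·(517,30) + (293,17)
step 6: (1844, 107)  from 1·(1327,77) + (517,30)
step 7: (3171, 184)  from 1·(1844,107) + (1327,77)
step 8: (11357, 659)  from 3·(3171,184) + (1844,107)
step 9: (48599, 2820)  from 4·(11357,659) + (3171,184)
(x₁, y₁) = (48599, 2820);  48599² − 297·2820² = 1 ✓
(48599+2820√297)^2 = 4723725601 + 274098360√297
(48599+2820√297)^3 = 459136680917399 + 26641812392460√297
(48599+2820√297)^4 = 44627167107085622401 + 2589530880648228720√297

48599 2820
4723725601 274098360
459136680917399 26641812392460
44627167107085622401 2589530880648228720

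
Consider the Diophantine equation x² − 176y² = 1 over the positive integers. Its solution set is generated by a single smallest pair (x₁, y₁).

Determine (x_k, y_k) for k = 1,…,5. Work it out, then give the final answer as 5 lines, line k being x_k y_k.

199 15
79201 5970
31521799 2376045
12545596801 945659940
4993116004999 376370280075

d=176: √d = [13; 3,1,3,26] (ℓ=4, even), read p_3/q_3
step 0: (13, 1)  from 13·(1,0) + (0,1)
…
step 2: (53, 4)  from 1·(40,3) + (13,1)
step 3: (199, 15)  from 3·(53,4) + (40,3)
fundamental: x₁=199, y₁=15  (since 39601 − 176·225 = 1)
n=2: (199,15)∘(199,15) = (199·199+176·15·15, 199·15+15·199) = (79201,5970)
n=3: (79201,5970)∘(199,15) = (199·79201+176·15·5970, 199·5970+15·79201) = (31521799,2376045)
n=4: (31521799,2376045)∘(199,15) = (199·31521799+176·15·2376045, 199·2376045+15·31521799) = (12545596801,945659940)
n=5: (12545596801,945659940)∘(199,15) = (199·12545596801+176·15·945659940, 199·945659940+15·12545596801) = (4993116004999,376370280075)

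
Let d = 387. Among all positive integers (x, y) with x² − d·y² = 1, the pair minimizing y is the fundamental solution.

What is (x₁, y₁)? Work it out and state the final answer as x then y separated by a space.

3482 177

[19; 1,2,19,2,1,38] for √387; ℓ=6 ⇒ convergent index 5
a_0=19:  p_0=19·1+0=19,  q_0=19·0+1=1
a_1=1:  p_1=1·19+1=20,  q_1=1·1+0=1
a_2=2:  p_2=2·20+19=59,  q_2=2·1+1=3
a_3=19:  p_3=19·59+20=1141,  q_3=19·3+1=58
a_4=2:  p_4=2·1141+59=2341,  q_4=2·58+3=119
a_5=1:  p_5=1·2341+1141=3482,  q_5=1·119+58=177
→ (3482, 177).  Check: 3482²=12124324, 387·177²=12124323, difference 1.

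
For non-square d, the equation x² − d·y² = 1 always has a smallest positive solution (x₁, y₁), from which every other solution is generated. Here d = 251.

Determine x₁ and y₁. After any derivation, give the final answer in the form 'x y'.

d=251: √d = [15; 1,5,2,1,2,…,5,1,30] (ℓ=14, even), read p_13/q_13
k=0  a_k=15  p_k/q_k = 15/1
k=1  a_k=1  p_k/q_k = 16/1
k=2  a_k=5  p_k/q_k = 95/6
k=3  a_k=2  p_k/q_k = 206/13
k=4  a_k=1  p_k/q_k = 301/19
k=5  a_k=2  p_k/q_k = 808/51
…
k=8  a_k=2  p_k/q_k = 61043/3853
k=9  a_k=2  p_k/q_k = 151649/9572
k=10  a_k=1  p_k/q_k = 212692/13425
k=11  a_k=2  p_k/q_k = 577033/36422
k=12  a_k=5  p_k/q_k = 3097857/195535
k=13  a_k=1  p_k/q_k = 3674890/231957
→ (3674890, 231957).  Check: 3674890²=13504816512100, 251·231957²=13504816512099, difference 1.

3674890 231957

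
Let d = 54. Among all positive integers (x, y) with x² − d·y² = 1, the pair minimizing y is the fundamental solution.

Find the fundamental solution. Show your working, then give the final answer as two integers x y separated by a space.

√54 = [7; 2,1,6,1,2,14, …], period ℓ=6 (even) → k=5
k=0  a_k=7  p_k/q_k = 7/1
k=1  a_k=2  p_k/q_k = 15/2
k=2  a_k=1  p_k/q_k = 22/3
k=3  a_k=6  p_k/q_k = 147/20
k=4  a_k=1  p_k/q_k = 169/23
k=5  a_k=2  p_k/q_k = 485/66
→ (485, 66).  Check: 485²=235225, 54·66²=235224, difference 1.

485 66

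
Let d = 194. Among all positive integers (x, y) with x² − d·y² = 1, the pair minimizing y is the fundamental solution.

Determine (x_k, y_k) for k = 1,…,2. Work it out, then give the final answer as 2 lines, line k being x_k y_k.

√194 = [13; 1,12,1,26, …], period ℓ=4 (even) → k=3
a_0=13:  p_0=13·1+0=13,  q_0=13·0+1=1
a_1=1:  p_1=1·13+1=14,  q_1=1·1+0=1
a_2=12:  p_2=12·14+13=181,  q_2=12·1+1=13
a_3=1:  p_3=1·181+14=195,  q_3=1·13+1=14
(x₁, y₁) = (195, 14);  195² − 194·14² = 1 ✓
n=2: (195,14)∘(195,14) = (195·195+194·14·14, 195·14+14·195) = (76049,5460)

195 14
76049 5460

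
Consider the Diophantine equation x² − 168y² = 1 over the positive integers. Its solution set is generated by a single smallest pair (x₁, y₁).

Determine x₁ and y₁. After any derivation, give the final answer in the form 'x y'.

13 1

√168 → a₀=12, period (1,24); ℓ=2 even so k=1
i=0: a=12 ⇒ p=12, q=1
i=1: a=1 ⇒ p=13, q=1
(x₁, y₁) = (13, 1);  13² − 168·1² = 1 ✓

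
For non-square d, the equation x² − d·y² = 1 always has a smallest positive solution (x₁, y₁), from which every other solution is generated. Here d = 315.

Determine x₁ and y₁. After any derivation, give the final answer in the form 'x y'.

71 4

√315 = [17; 1,2,1,34, …], period ℓ=4 (even) → k=3
k=0  a_k=17  p_k/q_k = 17/1
…
k=2  a_k=2  p_k/q_k = 53/3
k=3  a_k=1  p_k/q_k = 71/4
→ (71, 4).  Check: 71²=5041, 315·4²=5040, difference 1.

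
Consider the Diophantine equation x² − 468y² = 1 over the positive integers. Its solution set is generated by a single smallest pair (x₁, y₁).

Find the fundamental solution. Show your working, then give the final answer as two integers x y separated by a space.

d=468: √d = [21; 1,1,1,2,1,1,1,42] (ℓ=8, even), read p_7/q_7
k=0  a_k=21  p_k/q_k = 21/1
k=1  a_k=1  p_k/q_k = 22/1
k=2  a_k=1  p_k/q_k = 43/2
k=3  a_k=1  p_k/q_k = 65/3
k=4  a_k=2  p_k/q_k = 173/8
k=5  a_k=1  p_k/q_k = 238/11
k=6  a_k=1  p_k/q_k = 411/19
k=7  a_k=1  p_k/q_k = 649/30
(x₁, y₁) = (649, 30);  649² − 468·30² = 1 ✓

649 30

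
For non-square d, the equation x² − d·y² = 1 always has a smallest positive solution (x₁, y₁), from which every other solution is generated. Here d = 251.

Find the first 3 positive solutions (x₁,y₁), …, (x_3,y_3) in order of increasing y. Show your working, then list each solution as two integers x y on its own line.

d=251: √d = [15; 1,5,2,1,2,…,5,1,30] (ℓ=14, even), read p_13/q_13
i=0: a=15 ⇒ p=15, q=1
…
i=4: a=1 ⇒ p=301, q=19
i=5: a=2 ⇒ p=808, q=51
i=6: a=2 ⇒ p=1917, q=121
i=7: a=15 ⇒ p=29563, q=1866
…
i=12: a=5 ⇒ p=3097857, q=195535
i=13: a=1 ⇒ p=3674890, q=231957
(x₁, y₁) = (3674890, 231957);  3674890² − 251·231957² = 1 ✓
n=2: (3674890,231957)∘(3674890,231957) = (3674890·3674890+251·231957·231957, 3674890·231957+231957·3674890) = (27009633024199,1704832919460)
n=3: (27009633024199,1704832919460)∘(3674890,231957) = (3674890·27009633024199+251·231957·1704832919460, 3674890·1704832919460+231957·27009633024199) = (198514860608593651330,12530146894788486843)

3674890 231957
27009633024199 1704832919460
198514860608593651330 12530146894788486843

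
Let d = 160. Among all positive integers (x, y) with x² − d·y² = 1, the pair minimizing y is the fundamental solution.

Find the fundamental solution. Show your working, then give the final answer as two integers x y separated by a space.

721 57

√160 = [12; 1,1,1,5,1,1,1,24, …], period ℓ=8 (even) → k=7
step 0: (12, 1)  from 12·(1,0) + (0,1)
…
step 5: (253, 20)  from 1·(215,17) + (38,3)
step 6: (468, 37)  from 1·(253,20) + (215,17)
step 7: (721, 57)  from 1·(468,37) + (253,20)
(x₁, y₁) = (721, 57);  721² − 160·57² = 1 ✓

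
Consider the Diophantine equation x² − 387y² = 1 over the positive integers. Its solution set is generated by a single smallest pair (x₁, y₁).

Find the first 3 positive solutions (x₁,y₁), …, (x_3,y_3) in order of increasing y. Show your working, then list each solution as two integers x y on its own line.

√387 → a₀=19, period (1,2,19,2,1,38); ℓ=6 even so k=5
k=0  a_k=19  p_k/q_k = 19/1
…
k=4  a_k=2  p_k/q_k = 2341/119
k=5  a_k=1  p_k/q_k = 3482/177
→ (3482, 177).  Check: 3482²=12124324, 387·177²=12124323, difference 1.
n=2: (3482,177)∘(3482,177) = (3482·3482+387·177·177, 3482·177+177·3482) = (24248647,1232628)
n=3: (24248647,1232628)∘(3482,177) = (3482·24248647+387·177·1232628, 3482·1232628+177·24248647) = (168867574226,8584021215)

3482 177
24248647 1232628
168867574226 8584021215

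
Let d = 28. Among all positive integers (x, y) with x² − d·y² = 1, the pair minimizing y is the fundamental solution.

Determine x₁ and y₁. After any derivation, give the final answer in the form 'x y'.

127 24

√28 → a₀=5, period (3,2,3,10); ℓ=4 even so k=3
a_0=5:  p_0=5·1+0=5,  q_0=5·0+1=1
a_1=3:  p_1=3·5+1=16,  q_1=3·1+0=3
a_2=2:  p_2=2·16+5=37,  q_2=2·3+1=7
a_3=3:  p_3=3·37+16=127,  q_3=3·7+3=24
→ (127, 24).  Check: 127²=16129, 28·24²=16128, difference 1.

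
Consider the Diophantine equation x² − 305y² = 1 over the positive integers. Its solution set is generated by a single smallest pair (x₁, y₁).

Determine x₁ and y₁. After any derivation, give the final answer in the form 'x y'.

[17; 2,6,2,34] for √305; ℓ=4 ⇒ convergent index 3
i=0: a=17 ⇒ p=17, q=1
…
i=2: a=6 ⇒ p=227, q=13
i=3: a=2 ⇒ p=489, q=28
→ (489, 28).  Check: 489²=239121, 305·28²=239120, difference 1.

489 28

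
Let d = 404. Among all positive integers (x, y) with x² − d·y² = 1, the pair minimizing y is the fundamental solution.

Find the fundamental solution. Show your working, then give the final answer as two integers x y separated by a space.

d=404: √d = [20; 10,40] (ℓ=2, even), read p_1/q_1
i=0: a=20 ⇒ p=20, q=1
i=1: a=10 ⇒ p=201, q=10
→ (201, 10).  Check: 201²=40401, 404·10²=40400, difference 1.

201 10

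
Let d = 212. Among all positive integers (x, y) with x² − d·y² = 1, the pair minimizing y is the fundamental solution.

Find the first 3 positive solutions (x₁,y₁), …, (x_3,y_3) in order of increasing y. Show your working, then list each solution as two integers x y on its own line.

66249 4550
8777860001 602865900
1163048894346249 79878526013650

[14; 1,1,3,1,1,…,1,1,28] for √212; ℓ=14 ⇒ convergent index 13
a_0=14:  p_0=14·1+0=14,  q_0=14·0+1=1
a_1=1:  p_1=1·14+1=15,  q_1=1·1+0=1
…
a_5=1:  p_5=1·131+102=233,  q_5=1·9+7=16
a_6=1:  p_6=1·233+131=364,  q_6=1·16+9=25
…
a_8=1:  p_8=1·2417+364=2781,  q_8=1·166+25=191
a_9=1:  p_9=1·2781+2417=5198,  q_9=1·191+166=357
…
a_11=3:  p_11=3·7979+5198=29135,  q_11=3·548+357=2001
a_12=1:  p_12=1·29135+7979=37114,  q_12=1·2001+548=2549
a_13=1:  p_13=1·37114+29135=66249,  q_13=1·2549+2001=4550
(x₁, y₁) = (66249, 4550);  66249² − 212·4550² = 1 ✓
(66249+4550√212)^2 = 8777860001 + 602865900√212
(66249+4550√212)^3 = 1163048894346249 + 79878526013650√212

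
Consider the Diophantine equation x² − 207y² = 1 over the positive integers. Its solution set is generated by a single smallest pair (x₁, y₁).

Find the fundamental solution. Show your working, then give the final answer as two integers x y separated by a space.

1151 80

√207 → a₀=14, period (2,1,1,2,1,1,2,28); ℓ=8 even so k=7
i=0: a=14 ⇒ p=14, q=1
…
i=3: a=1 ⇒ p=72, q=5
i=4: a=2 ⇒ p=187, q=13
i=5: a=1 ⇒ p=259, q=18
i=6: a=1 ⇒ p=446, q=31
i=7: a=2 ⇒ p=1151, q=80
→ (1151, 80).  Check: 1151²=1324801, 207·80²=1324800, difference 1.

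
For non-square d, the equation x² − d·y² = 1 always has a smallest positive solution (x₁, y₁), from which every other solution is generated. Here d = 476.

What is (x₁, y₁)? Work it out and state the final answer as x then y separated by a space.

√476 = [21; 1,4,2,10,2,4,1,42, …], period ℓ=8 (even) → k=7
a_0=21:  p_0=21·1+0=21,  q_0=21·0+1=1
a_1=1:  p_1=1·21+1=22,  q_1=1·1+0=1
a_2=4:  p_2=4·22+21=109,  q_2=4·1+1=5
…
a_4=10:  p_4=10·240+109=2509,  q_4=10·11+5=115
a_5=2:  p_5=2·2509+240=5258,  q_5=2·115+11=241
a_6=4:  p_6=4·5258+2509=23541,  q_6=4·241+115=1079
a_7=1:  p_7=1·23541+5258=28799,  q_7=1·1079+241=1320
→ (28799, 1320).  Check: 28799²=829382401, 476·1320²=829382400, difference 1.

28799 1320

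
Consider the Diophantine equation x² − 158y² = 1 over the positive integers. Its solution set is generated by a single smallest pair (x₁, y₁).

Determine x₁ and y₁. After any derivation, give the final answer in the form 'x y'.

7743 616

√158 = [12; 1,1,3,12,3,1,1,24, …], period ℓ=8 (even) → k=7
a_0=12:  p_0=12·1+0=12,  q_0=12·0+1=1
…
a_2=1:  p_2=1·13+12=25,  q_2=1·1+1=2
a_3=3:  p_3=3·25+13=88,  q_3=3·2+1=7
a_4=12:  p_4=12·88+25=1081,  q_4=12·7+2=86
…
a_6=1:  p_6=1·3331+1081=4412,  q_6=1·265+86=351
a_7=1:  p_7=1·4412+3331=7743,  q_7=1·351+265=616
→ (7743, 616).  Check: 7743²=59954049, 158·616²=59954048, difference 1.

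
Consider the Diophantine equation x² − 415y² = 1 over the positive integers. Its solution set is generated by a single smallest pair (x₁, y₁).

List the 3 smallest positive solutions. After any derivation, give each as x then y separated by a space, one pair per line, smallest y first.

[20; 2,1,2,4,6,…,1,2,40] for √415; ℓ=16 ⇒ convergent index 15
a_0=20:  p_0=20·1+0=20,  q_0=20·0+1=1
…
a_3=2:  p_3=2·61+41=163,  q_3=2·3+2=8
…
a_7=1:  p_7=1·5154+4441=9595,  q_7=1·253+218=471
a_8=3:  p_8=3·9595+5154=33939,  q_8=3·471+253=1666
…
a_12=4:  p_12=4·508372+77473=2110961,  q_12=4·24955+3803=103623
…
a_14=1:  p_14=1·4730294+2110961=6841255,  q_14=1·232201+103623=335824
a_15=2:  p_15=2·6841255+4730294=18412804,  q_15=2·335824+232201=903849
(x₁, y₁) = (18412804, 903849);  18412804² − 415·903849² = 1 ✓
(18412804+903849√415)^2 = 678062702284831 + 33284788965192√415
(18412804+903849√415)^3 = 24970071273761872339444 + 1225732590794885332887√415

18412804 903849
678062702284831 33284788965192
24970071273761872339444 1225732590794885332887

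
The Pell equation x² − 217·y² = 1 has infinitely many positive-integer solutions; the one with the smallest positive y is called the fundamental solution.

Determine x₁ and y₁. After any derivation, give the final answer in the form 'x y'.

√217 → a₀=14, period (1,2,1,2,1,…,2,1,28); ℓ=16 even so k=15
a_0=14:  p_0=14·1+0=14,  q_0=14·0+1=1
…
a_2=2:  p_2=2·15+14=44,  q_2=2·1+1=3
a_3=1:  p_3=1·44+15=59,  q_3=1·3+1=4
a_4=2:  p_4=2·59+44=162,  q_4=2·4+3=11
a_5=1:  p_5=1·162+59=221,  q_5=1·11+4=15
a_6=1:  p_6=1·221+162=383,  q_6=1·15+11=26
a_7=9:  p_7=9·383+221=3668,  q_7=9·26+15=249
a_8=4:  p_8=4·3668+383=15055,  q_8=4·249+26=1022
a_9=9:  p_9=9·15055+3668=139163,  q_9=9·1022+249=9447
a_10=1:  p_10=1·139163+15055=154218,  q_10=1·9447+1022=10469
a_11=1:  p_11=1·154218+139163=293381,  q_11=1·10469+9447=19916
a_12=2:  p_12=2·293381+154218=740980,  q_12=2·19916+10469=50301
a_13=1:  p_13=1·740980+293381=1034361,  q_13=1·50301+19916=70217
a_14=2:  p_14=2·1034361+740980=2809702,  q_14=2·70217+50301=190735
a_15=1:  p_15=1·2809702+1034361=3844063,  q_15=1·190735+70217=260952
(x₁, y₁) = (3844063, 260952);  3844063² − 217·260952² = 1 ✓

3844063 260952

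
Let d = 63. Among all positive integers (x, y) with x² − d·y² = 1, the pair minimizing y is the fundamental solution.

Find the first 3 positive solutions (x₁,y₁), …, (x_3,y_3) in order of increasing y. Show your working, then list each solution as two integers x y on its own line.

8 1
127 16
2024 255

√63 = [7; 1,14, …], period ℓ=2 (even) → k=1
step 0: (7, 1)  from 7·(1,0) + (0,1)
step 1: (8, 1)  from 1·(7,1) + (1,0)
→ (8, 1).  Check: 8²=64, 63·1²=63, difference 1.
n=2: (8,1)∘(8,1) = (8·8+63·1·1, 8·1+1·8) = (127,16)
n=3: (127,16)∘(8,1) = (8·127+63·1·16, 8·16+1·127) = (2024,255)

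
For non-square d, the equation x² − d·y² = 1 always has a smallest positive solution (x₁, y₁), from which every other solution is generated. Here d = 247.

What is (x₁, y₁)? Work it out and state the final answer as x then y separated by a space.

85292 5427

d=247: √d = [15; 1,2,1,1,9,1,9,1,1,2,1,30] (ℓ=12, even), read p_11/q_11
i=0: a=15 ⇒ p=15, q=1
i=1: a=1 ⇒ p=16, q=1
i=2: a=2 ⇒ p=47, q=3
i=3: a=1 ⇒ p=63, q=4
i=4: a=1 ⇒ p=110, q=7
i=5: a=9 ⇒ p=1053, q=67
i=6: a=1 ⇒ p=1163, q=74
…
i=8: a=1 ⇒ p=12683, q=807
…
i=10: a=2 ⇒ p=61089, q=3887
i=11: a=1 ⇒ p=85292, q=5427
fundamental: x₁=85292, y₁=5427  (since 7274725264 − 247·29452329 = 1)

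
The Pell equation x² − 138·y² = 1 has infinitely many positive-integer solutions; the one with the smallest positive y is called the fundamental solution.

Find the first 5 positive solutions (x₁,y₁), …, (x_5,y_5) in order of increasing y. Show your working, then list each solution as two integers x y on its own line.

√138 = [11; 1,2,1,22, …], period ℓ=4 (even) → k=3
i=0: a=11 ⇒ p=11, q=1
i=1: a=1 ⇒ p=12, q=1
i=2: a=2 ⇒ p=35, q=3
i=3: a=1 ⇒ p=47, q=4
(x₁, y₁) = (47, 4);  47² − 138·4² = 1 ✓
(x_2, y_2) = (47·47 + 138·4·4, 47·4 + 4·47) = (4417, 376)
(x_3, y_3) = (47·4417 + 138·4·376, 47·376 + 4·4417) = (415151, 35340)
(x_4, y_4) = (47·415151 + 138·4·35340, 47·35340 + 4·415151) = (39019777, 3321584)
(x_5, y_5) = (47·39019777 + 138·4·3321584, 47·3321584 + 4·39019777) = (3667443887, 312193556)

47 4
4417 376
415151 35340
39019777 3321584
3667443887 312193556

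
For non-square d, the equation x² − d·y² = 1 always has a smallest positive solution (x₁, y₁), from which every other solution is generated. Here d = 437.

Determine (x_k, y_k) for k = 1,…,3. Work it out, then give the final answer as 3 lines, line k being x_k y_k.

√437 = [20; 1,9,2,9,1,40, …], period ℓ=6 (even) → k=5
a_0=20:  p_0=20·1+0=20,  q_0=20·0+1=1
…
a_2=9:  p_2=9·21+20=209,  q_2=9·1+1=10
…
a_4=9:  p_4=9·439+209=4160,  q_4=9·21+10=199
a_5=1:  p_5=1·4160+439=4599,  q_5=1·199+21=220
fundamental: x₁=4599, y₁=220  (since 21150801 − 437·48400 = 1)
(x_2, y_2) = (4599·4599 + 437·220·220, 4599·220 + 220·4599) = (42301601, 2023560)
(x_3, y_3) = (4599·42301601 + 437·220·2023560, 4599·2023560 + 220·42301601) = (389090121399, 18612704660)

4599 220
42301601 2023560
389090121399 18612704660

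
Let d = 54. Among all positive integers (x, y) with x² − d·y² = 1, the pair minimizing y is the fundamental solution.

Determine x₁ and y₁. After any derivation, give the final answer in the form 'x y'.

√54 → a₀=7, period (2,1,6,1,2,14); ℓ=6 even so k=5
k=0  a_k=7  p_k/q_k = 7/1
…
k=4  a_k=1  p_k/q_k = 169/23
k=5  a_k=2  p_k/q_k = 485/66
→ (485, 66).  Check: 485²=235225, 54·66²=235224, difference 1.

485 66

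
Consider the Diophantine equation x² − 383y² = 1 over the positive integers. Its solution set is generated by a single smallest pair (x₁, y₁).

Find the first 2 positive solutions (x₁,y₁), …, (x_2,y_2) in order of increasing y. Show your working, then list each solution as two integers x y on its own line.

18768 959
704475647 35997024

√383 → a₀=19, period (1,1,3,19,3,1,1,38); ℓ=8 even so k=7
step 0: (19, 1)  from 19·(1,0) + (0,1)
step 1: (20, 1)  from 1·(19,1) + (1,0)
step 2: (39, 2)  from 1·(20,1) + (19,1)
step 3: (137, 7)  from 3·(39,2) + (20,1)
step 4: (2642, 135)  from 19·(137,7) + (39,2)
step 5: (8063, 412)  from 3·(2642,135) + (137,7)
step 6: (10705, 547)  from 1·(8063,412) + (2642,135)
step 7: (18768, 959)  from 1·(10705,547) + (8063,412)
→ (18768, 959).  Check: 18768²=352237824, 383·959²=352237823, difference 1.
n=2: (18768,959)∘(18768,959) = (18768·18768+383·959·959, 18768·959+959·18768) = (704475647,35997024)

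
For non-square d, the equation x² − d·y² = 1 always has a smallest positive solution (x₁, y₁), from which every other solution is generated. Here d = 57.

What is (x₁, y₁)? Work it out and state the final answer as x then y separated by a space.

√57 → a₀=7, period (1,1,4,1,1,14); ℓ=6 even so k=5
step 0: (7, 1)  from 7·(1,0) + (0,1)
step 1: (8, 1)  from 1·(7,1) + (1,0)
…
step 4: (83, 11)  from 1·(68,9) + (15,2)
step 5: (151, 20)  from 1·(83,11) + (68,9)
→ (151, 20).  Check: 151²=22801, 57·20²=22800, difference 1.

151 20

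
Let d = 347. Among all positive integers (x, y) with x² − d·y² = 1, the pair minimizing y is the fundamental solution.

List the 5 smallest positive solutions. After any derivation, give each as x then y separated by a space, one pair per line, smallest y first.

[18; 1,1,1,2,4,…,1,1,36] for √347; ℓ=14 ⇒ convergent index 13
k=0  a_k=18  p_k/q_k = 18/1
k=1  a_k=1  p_k/q_k = 19/1
…
k=12  a_k=1  p_k/q_k = 402885/21628
k=13  a_k=1  p_k/q_k = 641602/34443
(x₁, y₁) = (641602, 34443);  641602² − 347·34443² = 1 ✓
n=2: (641602,34443)∘(641602,34443) = (641602·641602+347·34443·34443, 641602·34443+34443·641602) = (823306252807,44197395372)
n=3: (823306252807,44197395372)∘(641602,34443) = (641602·823306252807+347·34443·44197395372, 641602·44197395372+34443·823306252807) = (1056469876826312026,56714274530897445)
n=4: (1056469876826312026,56714274530897445)∘(641602,34443) = (641602·1056469876826312026+347·34443·56714274530897445, 641602·56714274530897445+34443·1056469876826312026) = (1355666371822207590758497,72775983935101527618408)
n=5: (1355666371822207590758497,72775983935101527618408)∘(641602,34443) = (641602·1355666371822207590758497+347·34443·72775983935101527618408, 641602·72775983935101527618408+34443·1355666371822207590758497) = (1739596510986687599414840072362,93386433689401306371520721787)

641602 34443
823306252807 44197395372
1056469876826312026 56714274530897445
1355666371822207590758497 72775983935101527618408
1739596510986687599414840072362 93386433689401306371520721787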